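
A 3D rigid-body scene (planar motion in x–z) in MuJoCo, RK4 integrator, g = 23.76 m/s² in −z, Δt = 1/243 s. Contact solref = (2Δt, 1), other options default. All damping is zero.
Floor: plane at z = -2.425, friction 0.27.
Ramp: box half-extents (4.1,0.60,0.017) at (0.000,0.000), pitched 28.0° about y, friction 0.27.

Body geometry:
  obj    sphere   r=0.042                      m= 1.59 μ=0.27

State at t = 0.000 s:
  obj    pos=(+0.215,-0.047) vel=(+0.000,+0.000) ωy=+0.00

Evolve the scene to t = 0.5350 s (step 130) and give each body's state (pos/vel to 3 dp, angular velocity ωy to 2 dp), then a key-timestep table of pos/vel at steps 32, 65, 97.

State at t = 0.5350 s:
  obj    pos=(+1.222,-0.583) vel=(+3.764,-2.001) ωy=+101.45

Key-timestep trajectory:
   step    t(s)  obj.x    obj.z    obj.vx   obj.vz 
     32  0.1317   +0.276  -0.080  +0.927  -0.493
     65  0.2675   +0.467  -0.181  +1.882  -1.001
     97  0.3992   +0.775  -0.346  +2.808  -1.493


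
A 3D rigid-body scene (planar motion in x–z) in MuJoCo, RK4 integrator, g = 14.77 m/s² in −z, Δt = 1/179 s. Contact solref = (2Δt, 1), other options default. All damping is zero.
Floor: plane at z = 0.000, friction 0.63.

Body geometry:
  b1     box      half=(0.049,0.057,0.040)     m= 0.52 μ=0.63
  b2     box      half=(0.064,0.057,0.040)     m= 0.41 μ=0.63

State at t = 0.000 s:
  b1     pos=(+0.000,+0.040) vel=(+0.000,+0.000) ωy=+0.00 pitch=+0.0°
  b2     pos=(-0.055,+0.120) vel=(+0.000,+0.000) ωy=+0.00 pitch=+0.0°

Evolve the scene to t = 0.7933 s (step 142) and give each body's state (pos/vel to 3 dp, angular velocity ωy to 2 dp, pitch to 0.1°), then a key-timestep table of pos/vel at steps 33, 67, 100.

State at t = 0.7933 s:
  b1     pos=(+0.000,+0.040) vel=(+0.000,+0.000) ωy=+0.00 pitch=+0.0°
  b2     pos=(-0.219,+0.040) vel=(+0.000,+0.000) ωy=+0.00 pitch=+180.0°

Key-timestep trajectory:
   step    t(s)  b1.x    b1.z    b1.vx   b1.vz   b2.x    b2.z    b2.vx   b2.vz 
     33  0.1844   +0.000  +0.040  +0.000  +0.000   -0.079  +0.108  -0.294  -0.294
     67  0.3743   +0.000  +0.040  +0.000  +0.000   -0.144  +0.075  -0.176  +0.029
    100  0.5587   +0.000  +0.040  +0.000  +0.000   -0.178  +0.071  -0.324  -0.128


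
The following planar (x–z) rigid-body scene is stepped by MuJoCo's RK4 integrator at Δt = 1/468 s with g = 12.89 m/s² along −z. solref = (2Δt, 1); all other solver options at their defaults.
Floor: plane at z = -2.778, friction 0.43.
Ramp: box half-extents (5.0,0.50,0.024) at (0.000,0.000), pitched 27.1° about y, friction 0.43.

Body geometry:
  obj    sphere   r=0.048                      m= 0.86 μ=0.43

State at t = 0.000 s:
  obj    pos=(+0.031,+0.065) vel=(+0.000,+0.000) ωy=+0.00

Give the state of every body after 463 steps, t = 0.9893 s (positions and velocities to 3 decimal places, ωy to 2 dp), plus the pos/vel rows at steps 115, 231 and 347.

State at t = 0.9893 s:
  obj    pos=(+1.858,-0.870) vel=(+3.694,-1.890) ωy=+86.44

Key-timestep trajectory:
   step    t(s)  obj.x    obj.z    obj.vx   obj.vz 
    115  0.2457   +0.144  +0.007  +0.918  -0.470
    231  0.4936   +0.486  -0.168  +1.843  -0.943
    347  0.7415   +1.057  -0.460  +2.769  -1.417


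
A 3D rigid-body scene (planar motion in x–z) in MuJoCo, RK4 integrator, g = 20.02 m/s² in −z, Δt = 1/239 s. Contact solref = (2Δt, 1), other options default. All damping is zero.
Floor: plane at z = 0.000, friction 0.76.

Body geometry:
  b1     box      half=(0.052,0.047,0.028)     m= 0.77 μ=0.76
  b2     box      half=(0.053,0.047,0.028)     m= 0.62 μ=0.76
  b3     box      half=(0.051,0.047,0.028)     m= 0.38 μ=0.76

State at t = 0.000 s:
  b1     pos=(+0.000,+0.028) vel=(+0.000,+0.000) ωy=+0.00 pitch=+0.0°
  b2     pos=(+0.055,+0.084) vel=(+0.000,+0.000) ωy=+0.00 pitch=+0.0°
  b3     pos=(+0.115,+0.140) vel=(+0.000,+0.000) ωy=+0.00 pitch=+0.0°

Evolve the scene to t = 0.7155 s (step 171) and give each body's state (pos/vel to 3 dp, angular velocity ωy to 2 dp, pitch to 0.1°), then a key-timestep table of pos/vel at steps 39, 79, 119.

State at t = 0.7155 s:
  b1     pos=(+0.000,+0.028) vel=(+0.000,+0.000) ωy=+0.00 pitch=+0.0°
  b2     pos=(+0.104,+0.053) vel=(+0.000,+0.000) ωy=+0.00 pitch=+90.0°
  b3     pos=(+0.207,+0.051) vel=(+0.000,+0.000) ωy=+0.00 pitch=+90.0°

Key-timestep trajectory:
   step    t(s)  b1.x    b1.z    b1.vx   b1.vz   b2.x    b2.z    b2.vx   b2.vz   b3.x    b3.z    b3.vx   b3.vz 
     39  0.1632   +0.000  +0.028  +0.000  +0.000   +0.090  +0.057  +0.564  -0.058   +0.172  +0.057  +0.179  +0.098
     79  0.3305   +0.000  +0.028  +0.000  +0.000   +0.105  +0.053  -0.006  +0.014   +0.223  +0.057  +0.045  +0.008
    119  0.4979   +0.000  +0.028  +0.000  +0.000   +0.104  +0.053  +0.000  +0.000   +0.202  +0.053  +0.039  -0.013


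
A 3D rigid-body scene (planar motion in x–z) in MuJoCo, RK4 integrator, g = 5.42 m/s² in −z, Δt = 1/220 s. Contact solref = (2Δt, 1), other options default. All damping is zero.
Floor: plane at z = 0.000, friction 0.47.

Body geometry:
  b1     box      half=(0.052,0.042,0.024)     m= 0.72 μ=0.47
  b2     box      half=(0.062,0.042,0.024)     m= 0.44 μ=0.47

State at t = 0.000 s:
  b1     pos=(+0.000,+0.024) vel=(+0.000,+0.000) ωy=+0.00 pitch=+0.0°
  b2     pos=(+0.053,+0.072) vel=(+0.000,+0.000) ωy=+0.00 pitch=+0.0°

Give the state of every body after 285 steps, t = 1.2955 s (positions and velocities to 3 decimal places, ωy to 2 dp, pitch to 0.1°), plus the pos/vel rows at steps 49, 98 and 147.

State at t = 1.2955 s:
  b1     pos=(+0.000,+0.024) vel=(+0.000,+0.000) ωy=+0.00 pitch=+0.0°
  b2     pos=(+0.073,+0.061) vel=(+0.000,+0.000) ωy=-0.01 pitch=+45.7°

Key-timestep trajectory:
   step    t(s)  b1.x    b1.z    b1.vx   b1.vz   b2.x    b2.z    b2.vx   b2.vz 
     49  0.2227   +0.000  +0.024  +0.000  +0.000   +0.055  +0.072  +0.023  -0.003
     98  0.4455   +0.000  +0.024  +0.000  +0.000   +0.068  +0.066  +0.111  -0.101
    147  0.6682   +0.000  +0.024  +0.000  +0.000   +0.079  +0.065  -0.046  -0.011


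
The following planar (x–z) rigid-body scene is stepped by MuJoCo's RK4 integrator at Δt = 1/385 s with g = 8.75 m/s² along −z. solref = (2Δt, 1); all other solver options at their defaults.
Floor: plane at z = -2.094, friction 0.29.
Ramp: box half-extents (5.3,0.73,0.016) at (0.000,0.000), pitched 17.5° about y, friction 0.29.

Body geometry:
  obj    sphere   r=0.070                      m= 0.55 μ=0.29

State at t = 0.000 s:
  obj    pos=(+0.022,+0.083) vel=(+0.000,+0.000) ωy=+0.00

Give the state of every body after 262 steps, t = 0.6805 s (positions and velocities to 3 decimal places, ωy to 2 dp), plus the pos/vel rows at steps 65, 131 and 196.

State at t = 0.6805 s:
  obj    pos=(+0.437,-0.048) vel=(+1.220,-0.385) ωy=+18.27

Key-timestep trajectory:
   step    t(s)  obj.x    obj.z    obj.vx   obj.vz 
     65  0.1688   +0.048  +0.075  +0.303  -0.095
    131  0.3403   +0.126  +0.050  +0.610  -0.192
    196  0.5091   +0.254  +0.010  +0.913  -0.288


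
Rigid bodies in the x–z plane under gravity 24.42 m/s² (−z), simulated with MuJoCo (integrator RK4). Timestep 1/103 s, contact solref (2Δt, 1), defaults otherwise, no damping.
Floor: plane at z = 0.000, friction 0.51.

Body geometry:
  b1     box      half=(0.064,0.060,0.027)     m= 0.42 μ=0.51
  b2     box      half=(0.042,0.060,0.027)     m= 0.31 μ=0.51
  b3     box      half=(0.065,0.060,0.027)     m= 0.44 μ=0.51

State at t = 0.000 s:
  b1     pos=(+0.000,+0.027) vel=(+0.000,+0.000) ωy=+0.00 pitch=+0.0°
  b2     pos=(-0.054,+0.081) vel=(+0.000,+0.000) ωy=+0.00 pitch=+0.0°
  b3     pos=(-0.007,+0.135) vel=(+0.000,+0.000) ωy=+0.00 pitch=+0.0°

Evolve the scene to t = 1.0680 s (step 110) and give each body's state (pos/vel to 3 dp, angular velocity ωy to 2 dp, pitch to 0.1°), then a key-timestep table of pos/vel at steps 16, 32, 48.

State at t = 1.0680 s:
  b1     pos=(+0.000,+0.027) vel=(+0.000,+0.000) ωy=+0.00 pitch=+0.0°
  b2     pos=(-0.054,+0.081) vel=(+0.000,+0.000) ωy=+0.00 pitch=-0.1°
  b3     pos=(+0.152,+0.027) vel=(+0.000,+0.000) ωy=+0.00 pitch=+180.0°

Key-timestep trajectory:
   step    t(s)  b1.x    b1.z    b1.vx   b1.vz   b2.x    b2.z    b2.vx   b2.vz   b3.x    b3.z    b3.vx   b3.vz 
     16  0.1553   +0.000  +0.027  +0.000  -0.001   -0.054  +0.081  -0.001  +0.001   +0.015  +0.119  +0.311  -0.085
     32  0.3107   +0.000  +0.027  +0.000  +0.000   -0.054  +0.081  +0.001  +0.000   +0.066  +0.118  +0.455  +0.023
     48  0.4660   +0.000  +0.027  +0.000  +0.000   -0.054  +0.081  +0.000  +0.000   +0.154  +0.013  +0.044  +0.096


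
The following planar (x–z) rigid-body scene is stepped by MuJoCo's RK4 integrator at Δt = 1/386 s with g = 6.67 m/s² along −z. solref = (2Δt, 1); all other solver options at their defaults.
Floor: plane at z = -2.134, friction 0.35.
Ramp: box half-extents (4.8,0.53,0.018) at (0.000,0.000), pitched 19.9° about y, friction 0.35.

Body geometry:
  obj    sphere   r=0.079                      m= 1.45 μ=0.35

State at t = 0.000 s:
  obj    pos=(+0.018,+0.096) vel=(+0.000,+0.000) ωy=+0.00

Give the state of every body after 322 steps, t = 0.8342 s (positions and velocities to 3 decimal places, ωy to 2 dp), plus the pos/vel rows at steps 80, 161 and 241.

State at t = 0.8342 s:
  obj    pos=(+0.549,-0.095) vel=(+1.272,-0.460) ωy=+17.12

Key-timestep trajectory:
   step    t(s)  obj.x    obj.z    obj.vx   obj.vz 
     80  0.2073   +0.051  +0.085  +0.316  -0.114
    161  0.4171   +0.151  +0.049  +0.636  -0.230
    241  0.6244   +0.315  -0.011  +0.952  -0.345


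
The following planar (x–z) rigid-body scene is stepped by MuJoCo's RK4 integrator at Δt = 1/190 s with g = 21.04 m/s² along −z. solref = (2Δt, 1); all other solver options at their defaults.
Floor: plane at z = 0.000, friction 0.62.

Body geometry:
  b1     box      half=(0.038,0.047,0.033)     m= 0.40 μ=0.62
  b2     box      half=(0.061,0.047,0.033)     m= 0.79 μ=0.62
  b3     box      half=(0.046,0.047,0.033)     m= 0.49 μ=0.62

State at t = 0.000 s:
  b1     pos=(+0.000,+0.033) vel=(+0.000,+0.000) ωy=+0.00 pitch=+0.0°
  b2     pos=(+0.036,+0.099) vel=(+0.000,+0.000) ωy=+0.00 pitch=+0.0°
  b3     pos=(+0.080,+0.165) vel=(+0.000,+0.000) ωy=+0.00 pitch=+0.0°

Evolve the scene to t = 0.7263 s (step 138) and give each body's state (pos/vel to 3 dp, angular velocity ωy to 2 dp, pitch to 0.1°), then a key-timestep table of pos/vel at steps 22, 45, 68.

State at t = 0.7263 s:
  b1     pos=(+0.000,+0.033) vel=(+0.000,+0.000) ωy=+0.00 pitch=+0.0°
  b2     pos=(+0.162,+0.063) vel=(+0.000,+0.000) ωy=+0.01 pitch=+144.0°
  b3     pos=(+0.269,+0.033) vel=(+0.001,+0.000) ωy=+0.00 pitch=+180.0°

Key-timestep trajectory:
   step    t(s)  b1.x    b1.z    b1.vx   b1.vz   b2.x    b2.z    b2.vx   b2.vz   b3.x    b3.z    b3.vx   b3.vz 
     22  0.1158   +0.000  +0.033  -0.002  +0.001   +0.049  +0.097  +0.252  -0.098   +0.115  +0.141  +0.624  -0.615
     45  0.2368   +0.000  +0.033  +0.000  +0.000   +0.102  +0.065  +0.428  +0.218   +0.198  +0.052  +0.442  +0.275
     68  0.3579   +0.000  +0.033  +0.000  +0.000   +0.147  +0.065  +0.457  -0.194   +0.249  +0.047  +0.555  -0.361


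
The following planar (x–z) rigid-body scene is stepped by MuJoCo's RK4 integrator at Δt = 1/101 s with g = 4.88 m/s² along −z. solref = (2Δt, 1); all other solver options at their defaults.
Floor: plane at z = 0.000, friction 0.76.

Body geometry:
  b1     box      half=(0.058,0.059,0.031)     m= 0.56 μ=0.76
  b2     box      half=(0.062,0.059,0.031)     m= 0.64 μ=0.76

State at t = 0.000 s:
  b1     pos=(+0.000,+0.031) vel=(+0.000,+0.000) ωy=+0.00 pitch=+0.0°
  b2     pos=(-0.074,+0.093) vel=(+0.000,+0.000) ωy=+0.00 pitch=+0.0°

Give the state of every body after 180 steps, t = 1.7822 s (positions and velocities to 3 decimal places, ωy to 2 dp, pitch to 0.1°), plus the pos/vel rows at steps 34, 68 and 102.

State at t = 1.7822 s:
  b1     pos=(+0.000,+0.031) vel=(+0.000,+0.000) ωy=+0.00 pitch=+0.0°
  b2     pos=(-0.138,+0.062) vel=(+0.000,+0.000) ωy=+0.00 pitch=-90.0°

Key-timestep trajectory:
   step    t(s)  b1.x    b1.z    b1.vx   b1.vz   b2.x    b2.z    b2.vx   b2.vz 
     34  0.3366   +0.000  +0.031  +0.000  +0.000   -0.109  +0.069  -0.135  +0.004
     68  0.6733   +0.000  +0.031  +0.000  +0.000   -0.152  +0.067  +0.001  +0.000
    102  1.0099   +0.000  +0.031  +0.000  +0.000   -0.135  +0.064  -0.087  -0.037


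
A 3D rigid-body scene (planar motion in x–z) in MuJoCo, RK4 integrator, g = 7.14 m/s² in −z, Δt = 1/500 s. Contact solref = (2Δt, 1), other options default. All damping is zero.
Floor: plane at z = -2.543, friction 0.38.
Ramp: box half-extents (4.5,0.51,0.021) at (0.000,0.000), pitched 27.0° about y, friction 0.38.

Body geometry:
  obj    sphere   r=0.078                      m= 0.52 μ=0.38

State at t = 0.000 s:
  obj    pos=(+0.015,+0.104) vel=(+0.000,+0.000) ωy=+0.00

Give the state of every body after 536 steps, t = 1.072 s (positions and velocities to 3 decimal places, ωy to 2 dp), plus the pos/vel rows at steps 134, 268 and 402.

State at t = 1.072 s:
  obj    pos=(+1.200,-0.500) vel=(+2.212,-1.127) ωy=+31.82

Key-timestep trajectory:
   step    t(s)  obj.x    obj.z    obj.vx   obj.vz 
    134  0.2680   +0.089  +0.066  +0.553  -0.282
    268  0.5360   +0.311  -0.047  +1.106  -0.563
    402  0.8040   +0.682  -0.236  +1.659  -0.845


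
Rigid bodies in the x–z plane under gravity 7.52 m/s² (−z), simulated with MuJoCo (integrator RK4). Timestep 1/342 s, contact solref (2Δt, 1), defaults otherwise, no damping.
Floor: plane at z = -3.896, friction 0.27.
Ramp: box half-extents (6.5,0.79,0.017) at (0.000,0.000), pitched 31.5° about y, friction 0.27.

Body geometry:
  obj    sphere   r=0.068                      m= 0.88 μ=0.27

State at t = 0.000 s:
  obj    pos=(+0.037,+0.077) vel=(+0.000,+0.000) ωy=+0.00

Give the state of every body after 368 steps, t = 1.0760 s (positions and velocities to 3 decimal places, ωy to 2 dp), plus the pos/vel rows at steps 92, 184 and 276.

State at t = 1.0760 s:
  obj    pos=(+1.422,-0.772) vel=(+2.575,-1.578) ωy=+44.41

Key-timestep trajectory:
   step    t(s)  obj.x    obj.z    obj.vx   obj.vz 
     92  0.2690   +0.124  +0.024  +0.644  -0.395
    184  0.5380   +0.383  -0.135  +1.288  -0.789
    276  0.8070   +0.816  -0.401  +1.931  -1.184


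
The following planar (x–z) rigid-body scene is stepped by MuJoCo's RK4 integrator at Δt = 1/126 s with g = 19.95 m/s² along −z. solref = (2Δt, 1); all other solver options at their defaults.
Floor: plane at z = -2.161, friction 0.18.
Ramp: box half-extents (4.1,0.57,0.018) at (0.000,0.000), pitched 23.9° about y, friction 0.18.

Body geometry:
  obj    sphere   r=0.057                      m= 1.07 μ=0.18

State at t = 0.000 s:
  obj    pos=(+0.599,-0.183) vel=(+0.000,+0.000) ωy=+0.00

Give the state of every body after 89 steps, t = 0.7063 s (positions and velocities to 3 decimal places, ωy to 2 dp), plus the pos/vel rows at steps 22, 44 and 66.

State at t = 0.7063 s:
  obj    pos=(+1.916,-0.767) vel=(+3.729,-1.652) ωy=+71.50

Key-timestep trajectory:
   step    t(s)  obj.x    obj.z    obj.vx   obj.vz 
     22  0.1746   +0.679  -0.219  +0.922  -0.409
     44  0.3492   +0.921  -0.326  +1.844  -0.817
     66  0.5238   +1.323  -0.504  +2.765  -1.225


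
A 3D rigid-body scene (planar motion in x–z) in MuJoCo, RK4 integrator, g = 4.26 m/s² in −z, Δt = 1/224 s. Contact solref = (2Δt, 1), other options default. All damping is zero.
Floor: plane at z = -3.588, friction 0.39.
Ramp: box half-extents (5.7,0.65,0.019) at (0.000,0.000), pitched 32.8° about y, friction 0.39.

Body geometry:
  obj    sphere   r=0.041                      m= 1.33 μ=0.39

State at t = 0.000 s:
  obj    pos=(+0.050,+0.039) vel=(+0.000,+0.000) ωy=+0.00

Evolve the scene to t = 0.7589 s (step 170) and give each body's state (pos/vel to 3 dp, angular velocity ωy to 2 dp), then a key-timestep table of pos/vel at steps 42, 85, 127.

State at t = 0.7589 s:
  obj    pos=(+0.449,-0.218) vel=(+1.052,-0.678) ωy=+30.51

Key-timestep trajectory:
   step    t(s)  obj.x    obj.z    obj.vx   obj.vz 
     42  0.1875   +0.074  +0.023  +0.260  -0.167
     85  0.3795   +0.150  -0.025  +0.526  -0.339
    127  0.5670   +0.273  -0.104  +0.786  -0.506


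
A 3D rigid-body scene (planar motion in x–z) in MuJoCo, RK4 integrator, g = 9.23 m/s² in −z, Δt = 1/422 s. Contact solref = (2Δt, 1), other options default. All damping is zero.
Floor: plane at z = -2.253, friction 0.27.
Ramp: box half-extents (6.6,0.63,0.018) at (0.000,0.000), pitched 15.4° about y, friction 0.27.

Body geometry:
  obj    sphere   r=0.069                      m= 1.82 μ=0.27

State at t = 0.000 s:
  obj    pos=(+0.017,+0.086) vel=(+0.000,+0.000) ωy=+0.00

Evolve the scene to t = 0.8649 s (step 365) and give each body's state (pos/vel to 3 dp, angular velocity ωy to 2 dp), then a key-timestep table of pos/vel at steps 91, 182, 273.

State at t = 0.8649 s:
  obj    pos=(+0.648,-0.088) vel=(+1.460,-0.402) ωy=+21.94

Key-timestep trajectory:
   step    t(s)  obj.x    obj.z    obj.vx   obj.vz 
     91  0.2156   +0.056  +0.075  +0.364  -0.100
    182  0.4313   +0.174  +0.042  +0.728  -0.201
    273  0.6469   +0.370  -0.012  +1.092  -0.301


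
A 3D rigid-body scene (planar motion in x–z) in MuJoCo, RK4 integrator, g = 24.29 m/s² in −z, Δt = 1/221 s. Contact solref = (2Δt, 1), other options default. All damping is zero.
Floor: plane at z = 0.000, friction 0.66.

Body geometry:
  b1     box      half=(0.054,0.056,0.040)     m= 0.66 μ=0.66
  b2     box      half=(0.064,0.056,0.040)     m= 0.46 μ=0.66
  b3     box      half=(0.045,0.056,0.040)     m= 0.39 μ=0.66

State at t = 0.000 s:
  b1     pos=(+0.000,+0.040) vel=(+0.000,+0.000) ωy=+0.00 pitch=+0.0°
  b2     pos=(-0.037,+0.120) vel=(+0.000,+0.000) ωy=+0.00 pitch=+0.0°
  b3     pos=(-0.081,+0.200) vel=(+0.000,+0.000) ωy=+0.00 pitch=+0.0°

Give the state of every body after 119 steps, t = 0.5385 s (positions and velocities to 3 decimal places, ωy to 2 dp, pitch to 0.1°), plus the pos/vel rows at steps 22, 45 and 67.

State at t = 0.5385 s:
  b1     pos=(+0.000,+0.040) vel=(+0.000,+0.000) ωy=+0.00 pitch=+0.0°
  b2     pos=(-0.104,+0.064) vel=(+0.000,+0.000) ωy=+0.00 pitch=-90.0°
  b3     pos=(-0.211,+0.045) vel=(+0.000,+0.000) ωy=+0.00 pitch=-90.0°

Key-timestep trajectory:
   step    t(s)  b1.x    b1.z    b1.vx   b1.vz   b2.x    b2.z    b2.vx   b2.vz   b3.x    b3.z    b3.vx   b3.vz 
     22  0.0995   +0.000  +0.040  +0.000  +0.000   -0.039  +0.121  -0.051  +0.019   -0.088  +0.198  -0.149  -0.042
     45  0.2036   +0.000  +0.040  +0.001  +0.000   -0.052  +0.123  -0.233  +0.011   -0.122  +0.182  -0.576  -0.384
     67  0.3032   +0.000  +0.040  +0.000  +0.000   -0.094  +0.092  -0.510  -1.135   -0.195  +0.064  -0.778  -2.303


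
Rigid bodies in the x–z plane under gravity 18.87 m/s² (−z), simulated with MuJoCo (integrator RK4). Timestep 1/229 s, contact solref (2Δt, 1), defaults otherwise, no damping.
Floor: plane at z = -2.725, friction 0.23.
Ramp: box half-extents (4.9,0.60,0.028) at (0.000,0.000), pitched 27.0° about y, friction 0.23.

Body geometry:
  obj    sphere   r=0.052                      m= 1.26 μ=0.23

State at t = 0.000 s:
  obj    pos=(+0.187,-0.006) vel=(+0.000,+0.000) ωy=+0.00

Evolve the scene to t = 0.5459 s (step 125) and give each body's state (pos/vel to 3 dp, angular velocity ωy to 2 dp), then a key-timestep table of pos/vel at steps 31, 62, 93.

State at t = 0.5459 s:
  obj    pos=(+1.000,-0.420) vel=(+2.976,-1.517) ωy=+64.21

Key-timestep trajectory:
   step    t(s)  obj.x    obj.z    obj.vx   obj.vz 
     31  0.1354   +0.237  -0.031  +0.738  -0.376
     62  0.2707   +0.387  -0.107  +1.476  -0.752
     93  0.4061   +0.637  -0.235  +2.214  -1.128


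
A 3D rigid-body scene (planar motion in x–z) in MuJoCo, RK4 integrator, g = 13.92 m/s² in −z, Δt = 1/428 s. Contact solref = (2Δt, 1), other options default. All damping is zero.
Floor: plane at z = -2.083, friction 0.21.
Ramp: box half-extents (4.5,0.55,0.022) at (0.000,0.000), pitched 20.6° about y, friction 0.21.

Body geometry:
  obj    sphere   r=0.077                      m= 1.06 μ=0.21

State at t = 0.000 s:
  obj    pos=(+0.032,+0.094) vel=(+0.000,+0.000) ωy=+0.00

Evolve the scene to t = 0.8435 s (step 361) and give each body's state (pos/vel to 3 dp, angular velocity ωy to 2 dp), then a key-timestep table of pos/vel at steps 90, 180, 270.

State at t = 0.8435 s:
  obj    pos=(+1.197,-0.344) vel=(+2.762,-1.038) ωy=+38.32

Key-timestep trajectory:
   step    t(s)  obj.x    obj.z    obj.vx   obj.vz 
     90  0.2103   +0.104  +0.067  +0.689  -0.259
    180  0.4206   +0.322  -0.015  +1.377  -0.518
    270  0.6308   +0.684  -0.151  +2.066  -0.777


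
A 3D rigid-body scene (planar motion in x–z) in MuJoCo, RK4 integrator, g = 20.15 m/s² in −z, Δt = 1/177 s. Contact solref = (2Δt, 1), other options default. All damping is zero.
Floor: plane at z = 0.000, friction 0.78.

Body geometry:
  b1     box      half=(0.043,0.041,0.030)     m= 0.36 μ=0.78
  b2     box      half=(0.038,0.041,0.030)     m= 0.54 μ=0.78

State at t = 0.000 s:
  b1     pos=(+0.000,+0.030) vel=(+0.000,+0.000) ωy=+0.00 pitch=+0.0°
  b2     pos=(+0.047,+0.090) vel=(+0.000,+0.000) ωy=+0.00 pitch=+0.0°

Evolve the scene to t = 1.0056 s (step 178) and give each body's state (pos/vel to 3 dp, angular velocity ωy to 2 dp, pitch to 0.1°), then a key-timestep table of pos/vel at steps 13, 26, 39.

State at t = 1.0056 s:
  b1     pos=(+0.000,+0.030) vel=(+0.000,+0.000) ωy=+0.00 pitch=+0.0°
  b2     pos=(+0.083,+0.038) vel=(+0.000,+0.000) ωy=+0.00 pitch=+90.0°

Key-timestep trajectory:
   step    t(s)  b1.x    b1.z    b1.vx   b1.vz   b2.x    b2.z    b2.vx   b2.vz 
     13  0.0734   +0.000  +0.030  -0.001  +0.001   +0.051  +0.089  +0.136  -0.036
     26  0.1469   +0.000  +0.030  -0.001  +0.001   +0.070  +0.075  +0.338  -0.519
     39  0.2203   +0.000  +0.030  +0.000  +0.000   +0.084  +0.036  -0.066  +0.111


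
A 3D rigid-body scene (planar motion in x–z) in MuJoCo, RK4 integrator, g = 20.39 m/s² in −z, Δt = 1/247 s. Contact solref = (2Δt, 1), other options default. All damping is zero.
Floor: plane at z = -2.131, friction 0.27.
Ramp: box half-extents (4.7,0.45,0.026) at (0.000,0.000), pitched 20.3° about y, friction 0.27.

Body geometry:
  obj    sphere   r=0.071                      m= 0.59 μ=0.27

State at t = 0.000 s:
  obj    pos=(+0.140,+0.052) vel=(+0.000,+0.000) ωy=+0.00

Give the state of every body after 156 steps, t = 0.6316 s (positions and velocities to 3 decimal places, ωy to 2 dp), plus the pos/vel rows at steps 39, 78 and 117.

State at t = 0.6316 s:
  obj    pos=(+1.085,-0.298) vel=(+2.993,-1.107) ωy=+44.94

Key-timestep trajectory:
   step    t(s)  obj.x    obj.z    obj.vx   obj.vz 
     39  0.1579   +0.199  +0.030  +0.748  -0.277
     78  0.3158   +0.376  -0.036  +1.497  -0.554
    117  0.4737   +0.672  -0.145  +2.245  -0.830


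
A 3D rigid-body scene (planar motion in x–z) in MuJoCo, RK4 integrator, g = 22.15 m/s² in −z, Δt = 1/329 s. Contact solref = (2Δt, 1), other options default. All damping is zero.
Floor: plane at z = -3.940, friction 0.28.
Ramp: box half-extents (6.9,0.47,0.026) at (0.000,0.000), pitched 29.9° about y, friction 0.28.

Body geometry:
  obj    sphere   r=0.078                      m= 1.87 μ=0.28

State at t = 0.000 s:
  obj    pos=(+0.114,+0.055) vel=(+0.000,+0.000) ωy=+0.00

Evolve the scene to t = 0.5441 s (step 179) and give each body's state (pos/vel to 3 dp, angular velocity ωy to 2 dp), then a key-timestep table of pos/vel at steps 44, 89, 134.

State at t = 0.5441 s:
  obj    pos=(+1.126,-0.527) vel=(+3.720,-2.139) ωy=+55.00

Key-timestep trajectory:
   step    t(s)  obj.x    obj.z    obj.vx   obj.vz 
     44  0.1337   +0.175  +0.019  +0.915  -0.526
     89  0.2705   +0.364  -0.089  +1.850  -1.064
    134  0.4073   +0.681  -0.272  +2.785  -1.601


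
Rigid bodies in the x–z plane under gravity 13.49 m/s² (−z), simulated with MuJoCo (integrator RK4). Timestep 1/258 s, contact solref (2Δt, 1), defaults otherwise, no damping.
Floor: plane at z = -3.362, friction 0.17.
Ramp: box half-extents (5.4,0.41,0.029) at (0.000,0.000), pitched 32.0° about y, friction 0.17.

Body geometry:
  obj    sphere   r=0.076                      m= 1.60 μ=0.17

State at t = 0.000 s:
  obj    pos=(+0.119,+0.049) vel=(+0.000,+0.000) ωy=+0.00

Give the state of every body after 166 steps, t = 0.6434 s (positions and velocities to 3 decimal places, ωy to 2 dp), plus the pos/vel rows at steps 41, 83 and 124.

State at t = 0.6434 s:
  obj    pos=(+1.034,-0.522) vel=(+2.838,-1.784) ωy=+41.01

Key-timestep trajectory:
   step    t(s)  obj.x    obj.z    obj.vx   obj.vz 
     41  0.1589   +0.175  +0.014  +0.705  -0.437
     83  0.3217   +0.348  -0.094  +1.419  -0.897
    124  0.4806   +0.630  -0.270  +2.115  -1.347


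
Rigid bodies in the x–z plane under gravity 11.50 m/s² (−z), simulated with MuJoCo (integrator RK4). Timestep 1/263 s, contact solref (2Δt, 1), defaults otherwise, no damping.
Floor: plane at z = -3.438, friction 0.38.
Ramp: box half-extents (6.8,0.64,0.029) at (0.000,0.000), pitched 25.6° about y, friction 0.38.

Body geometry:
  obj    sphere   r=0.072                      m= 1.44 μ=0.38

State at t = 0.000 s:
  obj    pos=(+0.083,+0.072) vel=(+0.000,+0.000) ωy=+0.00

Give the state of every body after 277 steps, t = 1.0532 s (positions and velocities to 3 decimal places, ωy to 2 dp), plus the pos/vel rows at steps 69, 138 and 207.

State at t = 1.0532 s:
  obj    pos=(+1.859,-0.778) vel=(+3.371,-1.615) ωy=+51.91

Key-timestep trajectory:
   step    t(s)  obj.x    obj.z    obj.vx   obj.vz 
     69  0.2624   +0.193  +0.019  +0.840  -0.402
    138  0.5247   +0.524  -0.139  +1.680  -0.805
    207  0.7871   +1.075  -0.403  +2.519  -1.207


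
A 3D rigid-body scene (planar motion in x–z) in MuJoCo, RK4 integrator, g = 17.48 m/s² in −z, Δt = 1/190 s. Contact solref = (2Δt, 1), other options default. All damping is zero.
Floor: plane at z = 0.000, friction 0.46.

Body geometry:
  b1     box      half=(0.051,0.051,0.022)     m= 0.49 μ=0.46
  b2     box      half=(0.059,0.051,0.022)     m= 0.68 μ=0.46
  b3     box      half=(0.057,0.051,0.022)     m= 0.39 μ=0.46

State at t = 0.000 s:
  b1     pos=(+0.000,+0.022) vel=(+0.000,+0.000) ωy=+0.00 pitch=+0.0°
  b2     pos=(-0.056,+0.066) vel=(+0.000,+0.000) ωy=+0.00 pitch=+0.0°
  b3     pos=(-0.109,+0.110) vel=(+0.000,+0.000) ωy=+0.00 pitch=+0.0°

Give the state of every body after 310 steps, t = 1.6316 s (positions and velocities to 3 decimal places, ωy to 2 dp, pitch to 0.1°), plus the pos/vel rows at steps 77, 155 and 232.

State at t = 1.6316 s:
  b1     pos=(+0.002,+0.022) vel=(+0.001,+0.000) ωy=+0.00 pitch=+0.0°
  b2     pos=(-0.069,+0.055) vel=(+0.000,-0.001) ωy=+0.03 pitch=-41.1°
  b3     pos=(-0.140,+0.053) vel=(+0.000,+0.000) ωy=+0.01 pitch=-40.0°

Key-timestep trajectory:
   step    t(s)  b1.x    b1.z    b1.vx   b1.vz   b2.x    b2.z    b2.vx   b2.vz   b3.x    b3.z    b3.vx   b3.vz 
     77  0.4053   +0.001  +0.022  +0.001  +0.000   -0.069  +0.056  +0.000  -0.001   -0.140  +0.054  +0.000  +0.000
    155  0.8158   +0.001  +0.022  +0.001  +0.000   -0.069  +0.056  +0.000  -0.001   -0.140  +0.054  +0.000  +0.000
    232  1.2211   +0.002  +0.022  +0.001  +0.000   -0.069  +0.056  +0.000  -0.001   -0.140  +0.054  +0.000  +0.000


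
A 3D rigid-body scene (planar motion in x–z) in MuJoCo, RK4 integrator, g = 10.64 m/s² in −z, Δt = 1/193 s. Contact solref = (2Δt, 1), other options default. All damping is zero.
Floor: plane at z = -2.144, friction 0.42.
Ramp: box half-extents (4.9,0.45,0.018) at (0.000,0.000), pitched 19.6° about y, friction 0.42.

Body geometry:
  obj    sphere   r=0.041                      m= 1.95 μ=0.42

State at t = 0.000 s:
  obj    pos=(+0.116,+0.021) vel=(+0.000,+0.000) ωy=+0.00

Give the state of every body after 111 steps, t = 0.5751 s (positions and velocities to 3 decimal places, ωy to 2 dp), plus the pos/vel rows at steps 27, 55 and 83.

State at t = 0.5751 s:
  obj    pos=(+0.513,-0.120) vel=(+1.381,-0.492) ωy=+35.75

Key-timestep trajectory:
   step    t(s)  obj.x    obj.z    obj.vx   obj.vz 
     27  0.1399   +0.140  +0.013  +0.336  -0.120
     55  0.2850   +0.214  -0.013  +0.684  -0.244
     83  0.4301   +0.338  -0.058  +1.033  -0.368


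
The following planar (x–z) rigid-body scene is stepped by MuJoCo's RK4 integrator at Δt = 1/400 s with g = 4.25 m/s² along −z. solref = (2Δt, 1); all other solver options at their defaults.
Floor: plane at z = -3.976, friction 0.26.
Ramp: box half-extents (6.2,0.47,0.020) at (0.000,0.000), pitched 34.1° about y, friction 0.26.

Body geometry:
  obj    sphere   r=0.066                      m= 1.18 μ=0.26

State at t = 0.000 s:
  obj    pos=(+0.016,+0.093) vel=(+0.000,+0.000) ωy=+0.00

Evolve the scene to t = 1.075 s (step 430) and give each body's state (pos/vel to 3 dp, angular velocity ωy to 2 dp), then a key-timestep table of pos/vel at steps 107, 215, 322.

State at t = 1.075 s:
  obj    pos=(+0.830,-0.458) vel=(+1.515,-1.026) ωy=+27.72

Key-timestep trajectory:
   step    t(s)  obj.x    obj.z    obj.vx   obj.vz 
    107  0.2675   +0.066  +0.059  +0.377  -0.255
    215  0.5375   +0.220  -0.045  +0.758  -0.513
    322  0.8050   +0.473  -0.216  +1.135  -0.768


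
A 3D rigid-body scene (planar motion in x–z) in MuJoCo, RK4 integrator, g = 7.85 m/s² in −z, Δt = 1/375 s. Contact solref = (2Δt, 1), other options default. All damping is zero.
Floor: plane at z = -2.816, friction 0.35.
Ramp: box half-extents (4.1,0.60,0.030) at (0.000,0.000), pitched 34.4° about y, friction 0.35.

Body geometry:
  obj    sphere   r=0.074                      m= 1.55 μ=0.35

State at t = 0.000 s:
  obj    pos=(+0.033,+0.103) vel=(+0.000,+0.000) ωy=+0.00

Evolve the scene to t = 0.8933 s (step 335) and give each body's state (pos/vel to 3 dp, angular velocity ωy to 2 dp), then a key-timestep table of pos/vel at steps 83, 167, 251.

State at t = 0.8933 s:
  obj    pos=(+1.076,-0.611) vel=(+2.335,-1.599) ωy=+38.24

Key-timestep trajectory:
   step    t(s)  obj.x    obj.z    obj.vx   obj.vz 
     83  0.2213   +0.097  +0.059  +0.579  -0.396
    167  0.4453   +0.292  -0.074  +1.164  -0.797
    251  0.6693   +0.619  -0.298  +1.750  -1.198


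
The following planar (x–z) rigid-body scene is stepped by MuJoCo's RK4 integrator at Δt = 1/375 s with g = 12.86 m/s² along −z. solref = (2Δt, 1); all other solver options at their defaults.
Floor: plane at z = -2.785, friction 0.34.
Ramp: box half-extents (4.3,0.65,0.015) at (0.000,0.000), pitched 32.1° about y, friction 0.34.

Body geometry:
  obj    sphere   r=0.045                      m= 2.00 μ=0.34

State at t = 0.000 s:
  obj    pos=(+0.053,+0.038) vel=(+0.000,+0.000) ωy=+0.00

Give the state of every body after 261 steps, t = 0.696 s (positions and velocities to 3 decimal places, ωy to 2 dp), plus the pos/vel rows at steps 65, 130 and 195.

State at t = 0.696 s:
  obj    pos=(+1.055,-0.591) vel=(+2.878,-1.805) ωy=+75.49

Key-timestep trajectory:
   step    t(s)  obj.x    obj.z    obj.vx   obj.vz 
     65  0.1733   +0.115  -0.001  +0.717  -0.450
    130  0.3467   +0.301  -0.118  +1.434  -0.899
    195  0.5200   +0.612  -0.313  +2.150  -1.349


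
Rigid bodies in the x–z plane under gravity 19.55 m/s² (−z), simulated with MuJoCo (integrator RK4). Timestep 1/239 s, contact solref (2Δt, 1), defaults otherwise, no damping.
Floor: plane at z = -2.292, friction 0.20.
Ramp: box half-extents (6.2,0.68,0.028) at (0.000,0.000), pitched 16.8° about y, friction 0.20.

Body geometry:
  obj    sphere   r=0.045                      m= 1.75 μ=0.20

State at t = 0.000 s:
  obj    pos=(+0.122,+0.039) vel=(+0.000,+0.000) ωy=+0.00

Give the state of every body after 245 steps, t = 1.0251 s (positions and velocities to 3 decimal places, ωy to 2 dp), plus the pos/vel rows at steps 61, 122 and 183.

State at t = 1.0251 s:
  obj    pos=(+2.152,-0.574) vel=(+3.961,-1.196) ωy=+91.93

Key-timestep trajectory:
   step    t(s)  obj.x    obj.z    obj.vx   obj.vz 
     61  0.2552   +0.248  +0.001  +0.986  -0.298
    122  0.5105   +0.626  -0.113  +1.972  -0.596
    183  0.7657   +1.255  -0.303  +2.959  -0.893


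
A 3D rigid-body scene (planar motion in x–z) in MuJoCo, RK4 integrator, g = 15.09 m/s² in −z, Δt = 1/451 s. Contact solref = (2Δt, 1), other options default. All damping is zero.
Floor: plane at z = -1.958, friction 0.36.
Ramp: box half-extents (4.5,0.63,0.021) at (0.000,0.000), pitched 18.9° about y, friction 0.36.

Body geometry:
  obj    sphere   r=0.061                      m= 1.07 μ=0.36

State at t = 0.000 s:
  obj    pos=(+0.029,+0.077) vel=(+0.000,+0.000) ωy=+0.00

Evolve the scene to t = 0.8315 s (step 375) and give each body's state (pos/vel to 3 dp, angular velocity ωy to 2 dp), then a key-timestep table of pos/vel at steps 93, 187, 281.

State at t = 0.8315 s:
  obj    pos=(+1.171,-0.314) vel=(+2.747,-0.940) ωy=+47.59

Key-timestep trajectory:
   step    t(s)  obj.x    obj.z    obj.vx   obj.vz 
     93  0.2062   +0.099  +0.053  +0.681  -0.233
    187  0.4146   +0.313  -0.020  +1.370  -0.469
    281  0.6231   +0.670  -0.143  +2.058  -0.705


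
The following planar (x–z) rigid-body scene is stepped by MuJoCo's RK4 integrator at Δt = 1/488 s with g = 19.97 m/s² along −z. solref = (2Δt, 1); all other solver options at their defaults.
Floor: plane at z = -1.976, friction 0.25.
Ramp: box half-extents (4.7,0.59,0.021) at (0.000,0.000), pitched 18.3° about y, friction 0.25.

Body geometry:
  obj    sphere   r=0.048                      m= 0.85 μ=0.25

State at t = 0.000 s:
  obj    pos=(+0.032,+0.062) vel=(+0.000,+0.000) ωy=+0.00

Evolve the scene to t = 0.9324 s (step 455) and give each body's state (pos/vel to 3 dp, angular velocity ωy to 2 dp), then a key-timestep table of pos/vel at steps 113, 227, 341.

State at t = 0.9324 s:
  obj    pos=(+1.880,-0.549) vel=(+3.965,-1.311) ωy=+86.99

Key-timestep trajectory:
   step    t(s)  obj.x    obj.z    obj.vx   obj.vz 
    113  0.2316   +0.146  +0.024  +0.985  -0.326
    227  0.4652   +0.492  -0.090  +1.978  -0.654
    341  0.6988   +1.070  -0.281  +2.972  -0.983


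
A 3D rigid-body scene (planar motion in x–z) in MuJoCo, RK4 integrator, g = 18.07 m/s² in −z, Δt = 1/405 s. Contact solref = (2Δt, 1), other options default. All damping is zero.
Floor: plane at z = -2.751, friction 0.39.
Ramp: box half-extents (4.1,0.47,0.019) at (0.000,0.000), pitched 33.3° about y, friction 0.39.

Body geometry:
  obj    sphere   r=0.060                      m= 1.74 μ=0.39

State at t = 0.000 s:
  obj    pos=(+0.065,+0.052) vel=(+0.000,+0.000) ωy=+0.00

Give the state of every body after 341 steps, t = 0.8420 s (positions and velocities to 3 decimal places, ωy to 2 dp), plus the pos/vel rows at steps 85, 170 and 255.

State at t = 0.8420 s:
  obj    pos=(+2.164,-1.327) vel=(+4.987,-3.276) ωy=+99.43

Key-timestep trajectory:
   step    t(s)  obj.x    obj.z    obj.vx   obj.vz 
     85  0.2099   +0.195  -0.034  +1.243  -0.817
    170  0.4198   +0.587  -0.291  +2.486  -1.633
    255  0.6296   +1.239  -0.719  +3.729  -2.450


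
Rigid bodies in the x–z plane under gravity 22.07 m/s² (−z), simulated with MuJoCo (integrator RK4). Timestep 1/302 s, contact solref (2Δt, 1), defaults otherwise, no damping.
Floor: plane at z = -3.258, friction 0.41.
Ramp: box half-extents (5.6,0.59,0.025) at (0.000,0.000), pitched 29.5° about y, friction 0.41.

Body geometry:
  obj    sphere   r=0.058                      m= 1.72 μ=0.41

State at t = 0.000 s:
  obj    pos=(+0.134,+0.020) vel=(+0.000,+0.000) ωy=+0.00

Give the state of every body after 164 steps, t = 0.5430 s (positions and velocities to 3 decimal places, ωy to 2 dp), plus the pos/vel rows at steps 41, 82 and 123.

State at t = 0.5430 s:
  obj    pos=(+1.130,-0.544) vel=(+3.669,-2.076) ωy=+72.67

Key-timestep trajectory:
   step    t(s)  obj.x    obj.z    obj.vx   obj.vz 
     41  0.1358   +0.196  -0.016  +0.917  -0.519
     82  0.2715   +0.383  -0.121  +1.835  -1.038
    123  0.4073   +0.694  -0.297  +2.752  -1.557


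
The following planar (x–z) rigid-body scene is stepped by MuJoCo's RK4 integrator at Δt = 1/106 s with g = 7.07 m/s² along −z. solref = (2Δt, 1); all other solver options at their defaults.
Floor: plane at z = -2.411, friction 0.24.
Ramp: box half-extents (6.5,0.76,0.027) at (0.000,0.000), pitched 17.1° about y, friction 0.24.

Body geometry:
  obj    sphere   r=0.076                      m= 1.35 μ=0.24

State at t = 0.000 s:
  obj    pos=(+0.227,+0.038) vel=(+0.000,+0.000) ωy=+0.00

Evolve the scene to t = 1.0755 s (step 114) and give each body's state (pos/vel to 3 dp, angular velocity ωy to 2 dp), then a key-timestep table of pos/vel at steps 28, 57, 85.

State at t = 1.0755 s:
  obj    pos=(+1.048,-0.215) vel=(+1.526,-0.470) ωy=+21.01

Key-timestep trajectory:
   step    t(s)  obj.x    obj.z    obj.vx   obj.vz 
     28  0.2642   +0.277  +0.023  +0.375  -0.115
     57  0.5377   +0.432  -0.025  +0.763  -0.235
     85  0.8019   +0.683  -0.102  +1.138  -0.350


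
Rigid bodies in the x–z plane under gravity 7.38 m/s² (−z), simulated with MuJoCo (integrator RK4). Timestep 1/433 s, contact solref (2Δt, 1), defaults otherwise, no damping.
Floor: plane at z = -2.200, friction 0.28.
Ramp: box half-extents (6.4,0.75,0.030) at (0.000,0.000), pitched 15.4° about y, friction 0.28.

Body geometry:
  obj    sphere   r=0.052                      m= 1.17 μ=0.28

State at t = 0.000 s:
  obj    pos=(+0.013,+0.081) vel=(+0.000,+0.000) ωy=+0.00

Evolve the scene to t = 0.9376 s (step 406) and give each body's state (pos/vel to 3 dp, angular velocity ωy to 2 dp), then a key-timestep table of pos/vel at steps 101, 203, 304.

State at t = 0.9376 s:
  obj    pos=(+0.606,-0.082) vel=(+1.265,-0.349) ωy=+25.24

Key-timestep trajectory:
   step    t(s)  obj.x    obj.z    obj.vx   obj.vz 
    101  0.2333   +0.050  +0.071  +0.315  -0.087
    203  0.4688   +0.161  +0.041  +0.633  -0.174
    304  0.7021   +0.346  -0.010  +0.948  -0.261


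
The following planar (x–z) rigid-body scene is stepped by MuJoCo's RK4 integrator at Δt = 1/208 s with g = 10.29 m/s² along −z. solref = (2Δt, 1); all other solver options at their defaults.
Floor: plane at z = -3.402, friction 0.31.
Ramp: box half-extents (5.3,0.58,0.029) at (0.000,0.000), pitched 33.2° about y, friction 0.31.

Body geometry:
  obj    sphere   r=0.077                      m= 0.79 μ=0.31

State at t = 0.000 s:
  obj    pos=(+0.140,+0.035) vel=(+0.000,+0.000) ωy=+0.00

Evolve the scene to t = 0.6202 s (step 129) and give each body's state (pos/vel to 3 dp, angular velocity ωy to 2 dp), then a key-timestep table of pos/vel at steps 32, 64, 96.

State at t = 0.6202 s:
  obj    pos=(+0.788,-0.389) vel=(+2.089,-1.367) ωy=+32.40

Key-timestep trajectory:
   step    t(s)  obj.x    obj.z    obj.vx   obj.vz 
     32  0.1538   +0.180  +0.009  +0.518  -0.339
     64  0.3077   +0.300  -0.069  +1.036  -0.678
     96  0.4615   +0.499  -0.200  +1.555  -1.017


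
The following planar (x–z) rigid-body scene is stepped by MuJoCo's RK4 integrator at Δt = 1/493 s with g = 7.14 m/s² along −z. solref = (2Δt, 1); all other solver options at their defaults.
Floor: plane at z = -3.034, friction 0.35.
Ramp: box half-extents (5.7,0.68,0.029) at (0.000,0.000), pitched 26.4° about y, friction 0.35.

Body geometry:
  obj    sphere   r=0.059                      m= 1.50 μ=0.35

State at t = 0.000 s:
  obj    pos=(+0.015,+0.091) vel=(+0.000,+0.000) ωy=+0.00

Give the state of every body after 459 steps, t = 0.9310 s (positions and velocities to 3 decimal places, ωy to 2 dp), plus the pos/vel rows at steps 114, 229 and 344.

State at t = 0.9310 s:
  obj    pos=(+0.895,-0.346) vel=(+1.891,-0.939) ωy=+35.78

Key-timestep trajectory:
   step    t(s)  obj.x    obj.z    obj.vx   obj.vz 
    114  0.2312   +0.069  +0.064  +0.470  -0.233
    229  0.4645   +0.234  -0.018  +0.944  -0.468
    344  0.6978   +0.509  -0.155  +1.417  -0.704


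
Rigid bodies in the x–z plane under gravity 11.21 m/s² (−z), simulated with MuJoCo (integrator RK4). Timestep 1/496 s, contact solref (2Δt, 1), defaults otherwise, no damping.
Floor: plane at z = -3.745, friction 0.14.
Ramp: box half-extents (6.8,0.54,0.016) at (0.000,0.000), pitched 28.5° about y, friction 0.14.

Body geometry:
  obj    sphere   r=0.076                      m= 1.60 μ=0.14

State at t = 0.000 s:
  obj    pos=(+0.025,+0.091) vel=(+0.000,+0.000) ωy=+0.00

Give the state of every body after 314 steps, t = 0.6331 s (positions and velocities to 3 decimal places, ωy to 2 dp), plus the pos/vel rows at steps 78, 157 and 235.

State at t = 0.6331 s:
  obj    pos=(+0.725,-0.289) vel=(+2.213,-1.190) ωy=+28.74

Key-timestep trajectory:
   step    t(s)  obj.x    obj.z    obj.vx   obj.vz 
     78  0.1573   +0.068  +0.068  +0.551  -0.293
    157  0.3165   +0.200  -0.004  +1.103  -0.605
    235  0.4738   +0.417  -0.122  +1.658  -0.887
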